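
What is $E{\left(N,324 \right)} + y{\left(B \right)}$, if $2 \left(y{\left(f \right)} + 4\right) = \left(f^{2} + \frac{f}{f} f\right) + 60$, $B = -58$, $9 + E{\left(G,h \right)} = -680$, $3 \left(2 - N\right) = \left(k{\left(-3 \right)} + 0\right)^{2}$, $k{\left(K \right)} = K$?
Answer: $990$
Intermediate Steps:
$N = -1$ ($N = 2 - \frac{\left(-3 + 0\right)^{2}}{3} = 2 - \frac{\left(-3\right)^{2}}{3} = 2 - 3 = -1$)
$E{\left(G,h \right)} = -689$ ($E{\left(G,h \right)} = -9 - 680 = -689$)
$y{\left(f \right)} = 26 + \frac{f}{2} + \frac{f^{2}}{2}$ ($y{\left(f \right)} = -4 + \frac{\left(f^{2} + \frac{f}{f} f\right) + 60}{2} = -4 + \frac{\left(f^{2} + 1 f\right) + 60}{2} = -4 + \frac{\left(f^{2} + f\right) + 60}{2} = -4 + \frac{\left(f + f^{2}\right) + 60}{2} = -4 + \frac{60 + f + f^{2}}{2} = -4 + \left(30 + \frac{f}{2} + \frac{f^{2}}{2}\right) = 26 + \frac{f}{2} + \frac{f^{2}}{2}$)
$E{\left(N,324 \right)} + y{\left(B \right)} = -689 + \left(26 + \frac{1}{2} \left(-58\right) + \frac{\left(-58\right)^{2}}{2}\right) = -689 + \left(26 - 29 + \frac{1}{2} \cdot 3364\right) = -689 + \left(26 - 29 + 1682\right) = -689 + 1679 = 990$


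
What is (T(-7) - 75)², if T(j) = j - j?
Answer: 5625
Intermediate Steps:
T(j) = 0
(T(-7) - 75)² = (0 - 75)² = (-75)² = 5625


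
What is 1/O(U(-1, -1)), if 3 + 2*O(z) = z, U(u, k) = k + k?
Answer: -⅖ ≈ -0.40000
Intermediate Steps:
U(u, k) = 2*k
O(z) = -3/2 + z/2
1/O(U(-1, -1)) = 1/(-3/2 + (2*(-1))/2) = 1/(-3/2 + (½)*(-2)) = 1/(-3/2 - 1) = 1/(-5/2) = -⅖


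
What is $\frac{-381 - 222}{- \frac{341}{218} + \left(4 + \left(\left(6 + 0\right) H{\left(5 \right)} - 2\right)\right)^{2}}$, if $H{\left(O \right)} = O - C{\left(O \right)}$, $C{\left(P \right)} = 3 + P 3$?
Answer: $- \frac{43818}{419609} \approx -0.10443$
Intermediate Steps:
$C{\left(P \right)} = 3 + 3 P$
$H{\left(O \right)} = -3 - 2 O$ ($H{\left(O \right)} = O - \left(3 + 3 O\right) = -3 - 2 O$)
$\frac{-381 - 222}{- \frac{341}{218} + \left(4 + \left(\left(6 + 0\right) H{\left(5 \right)} - 2\right)\right)^{2}} = \frac{-381 - 222}{- \frac{341}{218} + \left(4 + \left(\left(6 + 0\right) \left(-3 - 10\right) - 2\right)\right)^{2}} = - \frac{603}{\left(-341\right) \frac{1}{218} + \left(4 + \left(6 \left(-3 - 10\right) - 2\right)\right)^{2}} = - \frac{603}{- \frac{341}{218} + \left(4 + \left(6 \left(-13\right) - 2\right)\right)^{2}} = - \frac{603}{- \frac{341}{218} + \left(4 - 80\right)^{2}} = - \frac{603}{- \frac{341}{218} + \left(-76\right)^{2}} = - \frac{603}{- \frac{341}{218} + 5776} = - \frac{603}{\frac{1258827}{218}} = \left(-603\right) \frac{218}{1258827} = - \frac{43818}{419609}$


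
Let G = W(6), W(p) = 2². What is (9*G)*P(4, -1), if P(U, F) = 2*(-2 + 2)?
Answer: 0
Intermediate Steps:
W(p) = 4
G = 4
P(U, F) = 0 (P(U, F) = 2*0 = 0)
(9*G)*P(4, -1) = (9*4)*0 = 36*0 = 0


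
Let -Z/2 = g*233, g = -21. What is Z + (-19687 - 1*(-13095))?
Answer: 3194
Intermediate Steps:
Z = 9786 (Z = -(-42)*233 = -2*(-4893) = 9786)
Z + (-19687 - 1*(-13095)) = 9786 + (-19687 - 1*(-13095)) = 9786 + (-19687 + 13095) = 9786 - 6592 = 3194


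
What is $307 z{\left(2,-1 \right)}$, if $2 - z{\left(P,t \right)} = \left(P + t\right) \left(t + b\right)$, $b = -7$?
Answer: $3070$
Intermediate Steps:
$z{\left(P,t \right)} = 2 - \left(-7 + t\right) \left(P + t\right)$ ($z{\left(P,t \right)} = 2 - \left(P + t\right) \left(t - 7\right) = 2 - \left(P + t\right) \left(-7 + t\right) = 2 - \left(-7 + t\right) \left(P + t\right)$)
$307 z{\left(2,-1 \right)} = 307 \left(2 - \left(-1\right)^{2} + 7 \cdot 2 + 7 \left(-1\right) - 2 \left(-1\right)\right) = 307 \left(2 - 1 + 14 - 7 + 2\right) = 307 \cdot 10 = 3070$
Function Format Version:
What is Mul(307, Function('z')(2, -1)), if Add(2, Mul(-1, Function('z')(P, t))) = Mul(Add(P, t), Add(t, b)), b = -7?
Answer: 3070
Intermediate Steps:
Function('z')(P, t) = Add(2, Mul(-1, Add(-7, t), Add(P, t))) (Function('z')(P, t) = Add(2, Mul(-1, Mul(Add(P, t), Add(t, -7)))) = Add(2, Mul(-1, Mul(Add(P, t), Add(-7, t)))) = Add(2, Mul(-1, Mul(Add(-7, t), Add(P, t)))) = Add(2, Mul(-1, Add(-7, t), Add(P, t))))
Mul(307, Function('z')(2, -1)) = Mul(307, Add(2, Mul(-1, Pow(-1, 2)), Mul(7, 2), Mul(7, -1), Mul(-1, 2, -1))) = Mul(307, Add(2, Mul(-1, 1), 14, -7, 2)) = Mul(307, Add(2, -1, 14, -7, 2)) = Mul(307, 10) = 3070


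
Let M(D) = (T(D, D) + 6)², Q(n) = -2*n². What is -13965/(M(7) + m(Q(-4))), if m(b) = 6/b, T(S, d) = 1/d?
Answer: -10948560/29437 ≈ -371.93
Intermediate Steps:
M(D) = (6 + 1/D)² (M(D) = (1/D + 6)² = (6 + 1/D)²)
-13965/(M(7) + m(Q(-4))) = -13965/((1 + 6*7)²/7² + 6/((-2*(-4)²))) = -13965/((1 + 42)²/49 + 6/((-2*16))) = -13965/((1/49)*43² + 6/(-32)) = -13965/((1/49)*1849 + 6*(-1/32)) = -13965/(1849/49 - 3/16) = -13965/29437/784 = -13965*784/29437 = -10948560/29437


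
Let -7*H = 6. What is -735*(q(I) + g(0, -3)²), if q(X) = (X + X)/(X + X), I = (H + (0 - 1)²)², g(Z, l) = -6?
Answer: -27195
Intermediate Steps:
H = -6/7 (H = -⅐*6 = -6/7 ≈ -0.85714)
I = 1/49 (I = (-6/7 + (0 - 1)²)² = (-6/7 + (-1)²)² = (-6/7 + 1)² = (⅐)² = 1/49 ≈ 0.020408)
q(X) = 1 (q(X) = (2*X)/((2*X)) = (2*X)*(1/(2*X)) = 1)
-735*(q(I) + g(0, -3)²) = -735*(1 + (-6)²) = -735*(1 + 36) = -735*37 = -27195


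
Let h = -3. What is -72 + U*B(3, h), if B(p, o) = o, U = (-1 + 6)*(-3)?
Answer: -27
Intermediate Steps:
U = -15 (U = 5*(-3) = -15)
-72 + U*B(3, h) = -72 - 15*(-3) = -72 + 45 = -27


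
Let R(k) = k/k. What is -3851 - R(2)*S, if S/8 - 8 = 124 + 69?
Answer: -5459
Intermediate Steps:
R(k) = 1
S = 1608 (S = 64 + 8*(124 + 69) = 64 + 8*193 = 64 + 1544 = 1608)
-3851 - R(2)*S = -3851 - 1608 = -5459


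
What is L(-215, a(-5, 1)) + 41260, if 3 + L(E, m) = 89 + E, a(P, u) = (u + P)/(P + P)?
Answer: 41131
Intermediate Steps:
a(P, u) = (P + u)/(2*P) (a(P, u) = (P + u)/((2*P)) = (P + u)*(1/(2*P)) = (P + u)/(2*P))
L(E, m) = 86 + E (L(E, m) = -3 + (89 + E) = 86 + E)
L(-215, a(-5, 1)) + 41260 = (86 - 215) + 41260 = -129 + 41260 = 41131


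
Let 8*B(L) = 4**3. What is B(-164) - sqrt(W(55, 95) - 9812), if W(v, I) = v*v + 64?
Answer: 8 - 9*I*sqrt(83) ≈ 8.0 - 81.994*I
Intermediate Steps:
B(L) = 8 (B(L) = (1/8)*4**3 = (1/8)*64 = 8)
W(v, I) = 64 + v**2 (W(v, I) = v**2 + 64 = 64 + v**2)
B(-164) - sqrt(W(55, 95) - 9812) = 8 - sqrt((64 + 55**2) - 9812) = 8 - sqrt((64 + 3025) - 9812) = 8 - sqrt(3089 - 9812) = 8 - sqrt(-6723) = 8 - 9*I*sqrt(83)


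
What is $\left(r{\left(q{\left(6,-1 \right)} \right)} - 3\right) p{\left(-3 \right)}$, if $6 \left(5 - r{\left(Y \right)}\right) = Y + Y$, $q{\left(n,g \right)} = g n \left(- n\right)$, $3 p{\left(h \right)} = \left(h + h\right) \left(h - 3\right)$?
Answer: $-120$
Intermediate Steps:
$p{\left(h \right)} = \frac{2 h \left(-3 + h\right)}{3}$ ($p{\left(h \right)} = \frac{\left(h + h\right) \left(h - 3\right)}{3} = \frac{2 h \left(-3 + h\right)}{3}$)
$q{\left(n,g \right)} = - g n^{2}$
$r{\left(Y \right)} = 5 - \frac{Y}{3}$ ($r{\left(Y \right)} = 5 - \frac{Y + Y}{6} = 5 - \frac{2 Y}{6} = 5 - \frac{Y}{3}$)
$\left(r{\left(q{\left(6,-1 \right)} \right)} - 3\right) p{\left(-3 \right)} = \left(\left(5 - \frac{\left(-1\right) \left(-1\right) 6^{2}}{3}\right) - 3\right) \frac{2}{3} \left(-3\right) \left(-3 - 3\right) = \left(\left(5 - \frac{\left(-1\right) \left(-1\right) 36}{3}\right) - 3\right) \frac{2}{3} \left(-3\right) \left(-6\right) = \left(\left(5 - 12\right) - 3\right) 12 = \left(-7 - 3\right) 12 = \left(-10\right) 12 = -120$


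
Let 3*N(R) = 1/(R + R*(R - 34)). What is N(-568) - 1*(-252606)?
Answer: 258694815025/1024104 ≈ 2.5261e+5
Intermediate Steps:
N(R) = 1/(3*(R + R*(-34 + R))) (N(R) = 1/(3*(R + R*(R - 34))) = 1/(3*(R + R*(-34 + R))))
N(-568) - 1*(-252606) = (⅓)/(-568*(-33 - 568)) - 1*(-252606) = (⅓)*(-1/568)/(-601) + 252606 = (⅓)*(-1/568)*(-1/601) + 252606 = 1/1024104 + 252606 = 258694815025/1024104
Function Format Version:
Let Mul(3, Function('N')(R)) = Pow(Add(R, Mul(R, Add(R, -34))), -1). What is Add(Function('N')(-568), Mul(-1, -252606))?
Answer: Rational(258694815025, 1024104) ≈ 2.5261e+5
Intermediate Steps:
Function('N')(R) = Mul(Rational(1, 3), Pow(Add(R, Mul(R, Add(-34, R))), -1)) (Function('N')(R) = Mul(Rational(1, 3), Pow(Add(R, Mul(R, Add(R, -34))), -1)) = Mul(Rational(1, 3), Pow(Add(R, Mul(R, Add(-34, R))), -1)))
Add(Function('N')(-568), Mul(-1, -252606)) = Add(Mul(Rational(1, 3), Pow(-568, -1), Pow(Add(-33, -568), -1)), Mul(-1, -252606)) = Add(Mul(Rational(1, 3), Rational(-1, 568), Pow(-601, -1)), 252606) = Add(Mul(Rational(1, 3), Rational(-1, 568), Rational(-1, 601)), 252606) = Add(Rational(1, 1024104), 252606) = Rational(258694815025, 1024104)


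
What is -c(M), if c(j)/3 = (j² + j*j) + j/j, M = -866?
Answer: -4499739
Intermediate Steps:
c(j) = 3 + 6*j² (c(j) = 3*((j² + j*j) + j/j) = 3*((j² + j²) + 1) = 3*(2*j² + 1) = 3*(1 + 2*j²) = 3 + 6*j²)
-c(M) = -(3 + 6*(-866)²) = -(3 + 6*749956) = -(3 + 4499736) = -1*4499739 = -4499739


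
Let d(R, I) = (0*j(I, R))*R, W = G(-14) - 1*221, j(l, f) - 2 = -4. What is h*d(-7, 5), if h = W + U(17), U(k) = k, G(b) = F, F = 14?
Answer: 0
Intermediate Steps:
G(b) = 14
j(l, f) = -2 (j(l, f) = 2 - 4 = -2)
W = -207 (W = 14 - 1*221 = 14 - 221 = -207)
h = -190 (h = -207 + 17 = -190)
d(R, I) = 0 (d(R, I) = (0*(-2))*R = 0*R = 0)
h*d(-7, 5) = -190*0 = 0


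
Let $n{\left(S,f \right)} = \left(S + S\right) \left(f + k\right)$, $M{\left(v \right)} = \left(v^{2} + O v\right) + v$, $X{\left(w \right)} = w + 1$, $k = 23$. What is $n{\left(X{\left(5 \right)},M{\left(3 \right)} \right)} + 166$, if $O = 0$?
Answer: $586$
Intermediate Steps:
$X{\left(w \right)} = 1 + w$
$M{\left(v \right)} = v + v^{2}$ ($M{\left(v \right)} = \left(v^{2} + 0 v\right) + v = \left(v^{2} + 0\right) + v = v^{2} + v = v + v^{2}$)
$n{\left(S,f \right)} = 2 S \left(23 + f\right)$ ($n{\left(S,f \right)} = \left(S + S\right) \left(f + 23\right) = 2 S \left(23 + f\right)$)
$n{\left(X{\left(5 \right)},M{\left(3 \right)} \right)} + 166 = 2 \left(1 + 5\right) \left(23 + 3 \left(1 + 3\right)\right) + 166 = 2 \cdot 6 \left(23 + 3 \cdot 4\right) + 166 = 2 \cdot 6 \left(23 + 12\right) + 166 = 2 \cdot 6 \cdot 35 + 166 = 420 + 166 = 586$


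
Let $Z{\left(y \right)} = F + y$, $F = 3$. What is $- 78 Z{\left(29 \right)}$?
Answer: $-2496$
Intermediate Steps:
$Z{\left(y \right)} = 3 + y$
$- 78 Z{\left(29 \right)} = - 78 \left(3 + 29\right) = \left(-78\right) 32 = -2496$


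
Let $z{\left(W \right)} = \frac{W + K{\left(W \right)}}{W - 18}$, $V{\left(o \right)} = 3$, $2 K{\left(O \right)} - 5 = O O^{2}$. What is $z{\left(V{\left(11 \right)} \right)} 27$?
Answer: $- \frac{171}{5} \approx -34.2$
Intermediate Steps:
$K{\left(O \right)} = \frac{5}{2} + \frac{O^{3}}{2}$ ($K{\left(O \right)} = \frac{5}{2} + \frac{O O^{2}}{2} = \frac{5}{2} + \frac{O^{3}}{2}$)
$z{\left(W \right)} = \frac{\frac{5}{2} + W + \frac{W^{3}}{2}}{-18 + W}$ ($z{\left(W \right)} = \frac{W + \left(\frac{5}{2} + \frac{W^{3}}{2}\right)}{W - 18} = \frac{\frac{5}{2} + W + \frac{W^{3}}{2}}{-18 + W}$)
$z{\left(V{\left(11 \right)} \right)} 27 = \frac{5 + 3^{3} + 2 \cdot 3}{2 \left(-18 + 3\right)} 27 = \frac{5 + 27 + 6}{2 \left(-15\right)} 27 = \frac{1}{2} \left(- \frac{1}{15}\right) 38 \cdot 27 = \left(- \frac{19}{15}\right) 27 = - \frac{171}{5}$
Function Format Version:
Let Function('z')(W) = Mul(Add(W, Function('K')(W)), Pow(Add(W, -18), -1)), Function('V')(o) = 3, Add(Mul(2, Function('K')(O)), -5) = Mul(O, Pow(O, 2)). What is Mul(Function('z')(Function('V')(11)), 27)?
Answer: Rational(-171, 5) ≈ -34.200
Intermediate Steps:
Function('K')(O) = Add(Rational(5, 2), Mul(Rational(1, 2), Pow(O, 3))) (Function('K')(O) = Add(Rational(5, 2), Mul(Rational(1, 2), Mul(O, Pow(O, 2)))) = Add(Rational(5, 2), Mul(Rational(1, 2), Pow(O, 3))))
Function('z')(W) = Mul(Pow(Add(-18, W), -1), Add(Rational(5, 2), W, Mul(Rational(1, 2), Pow(W, 3)))) (Function('z')(W) = Mul(Add(W, Add(Rational(5, 2), Mul(Rational(1, 2), Pow(W, 3)))), Pow(Add(W, -18), -1)) = Mul(Add(Rational(5, 2), W, Mul(Rational(1, 2), Pow(W, 3))), Pow(Add(-18, W), -1)) = Mul(Pow(Add(-18, W), -1), Add(Rational(5, 2), W, Mul(Rational(1, 2), Pow(W, 3)))))
Mul(Function('z')(Function('V')(11)), 27) = Mul(Mul(Rational(1, 2), Pow(Add(-18, 3), -1), Add(5, Pow(3, 3), Mul(2, 3))), 27) = Mul(Mul(Rational(1, 2), Pow(-15, -1), Add(5, 27, 6)), 27) = Mul(Mul(Rational(1, 2), Rational(-1, 15), 38), 27) = Mul(Rational(-19, 15), 27) = Rational(-171, 5)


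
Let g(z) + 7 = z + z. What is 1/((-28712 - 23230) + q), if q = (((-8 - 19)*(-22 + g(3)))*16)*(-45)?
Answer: -1/499062 ≈ -2.0038e-6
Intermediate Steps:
g(z) = -7 + 2*z (g(z) = -7 + (z + z) = -7 + 2*z)
q = -447120 (q = (((-8 - 19)*(-22 + (-7 + 2*3)))*16)*(-45) = (-27*(-22 + (-7 + 6))*16)*(-45) = (-27*(-22 - 1)*16)*(-45) = (-27*(-23)*16)*(-45) = (621*16)*(-45) = 9936*(-45) = -447120)
1/((-28712 - 23230) + q) = 1/((-28712 - 23230) - 447120) = 1/(-51942 - 447120) = 1/(-499062) = -1/499062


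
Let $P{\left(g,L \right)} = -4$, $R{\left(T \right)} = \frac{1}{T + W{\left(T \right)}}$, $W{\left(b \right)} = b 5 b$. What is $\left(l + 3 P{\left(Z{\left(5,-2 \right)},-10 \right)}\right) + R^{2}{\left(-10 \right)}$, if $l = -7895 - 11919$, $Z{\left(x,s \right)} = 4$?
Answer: $- \frac{4760222599}{240100} \approx -19826.0$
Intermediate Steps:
$W{\left(b \right)} = 5 b^{2}$ ($W{\left(b \right)} = 5 b b = 5 b^{2}$)
$R{\left(T \right)} = \frac{1}{T + 5 T^{2}}$
$l = -19814$ ($l = -7895 - 11919 = -19814$)
$\left(l + 3 P{\left(Z{\left(5,-2 \right)},-10 \right)}\right) + R^{2}{\left(-10 \right)} = \left(-19814 + 3 \left(-4\right)\right) + \left(\frac{1}{\left(-10\right) \left(1 + 5 \left(-10\right)\right)}\right)^{2} = \left(-19814 - 12\right) + \left(- \frac{1}{10 \left(1 - 50\right)}\right)^{2} = -19826 + \left(- \frac{1}{10 \left(-49\right)}\right)^{2} = -19826 + \left(\left(- \frac{1}{10}\right) \left(- \frac{1}{49}\right)\right)^{2} = -19826 + \left(\frac{1}{490}\right)^{2} = -19826 + \frac{1}{240100} = - \frac{4760222599}{240100}$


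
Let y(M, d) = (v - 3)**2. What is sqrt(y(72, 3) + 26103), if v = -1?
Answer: sqrt(26119) ≈ 161.61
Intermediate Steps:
y(M, d) = 16 (y(M, d) = (-1 - 3)**2 = (-4)**2 = 16)
sqrt(y(72, 3) + 26103) = sqrt(16 + 26103) = sqrt(26119)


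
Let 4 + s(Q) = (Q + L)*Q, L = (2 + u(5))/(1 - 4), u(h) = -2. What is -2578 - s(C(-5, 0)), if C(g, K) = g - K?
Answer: -2599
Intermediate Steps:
L = 0 (L = (2 - 2)/(1 - 4) = 0/(-3) = 0*(-⅓) = 0)
s(Q) = -4 + Q² (s(Q) = -4 + (Q + 0)*Q = -4 + Q*Q = -4 + Q²)
-2578 - s(C(-5, 0)) = -2578 - (-4 + (-5 - 1*0)²) = -2578 - (-4 + (-5 + 0)²) = -2578 - (-4 + (-5)²) = -2578 - (-4 + 25) = -2578 - 1*21 = -2578 - 21 = -2599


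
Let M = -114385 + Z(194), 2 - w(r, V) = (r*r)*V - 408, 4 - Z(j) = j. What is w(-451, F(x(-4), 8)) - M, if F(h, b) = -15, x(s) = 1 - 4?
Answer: 3166000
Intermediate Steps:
Z(j) = 4 - j
x(s) = -3
w(r, V) = 410 - V*r² (w(r, V) = 2 - ((r*r)*V - 408) = 2 - (r²*V - 408) = 2 - (V*r² - 408) = 2 - (-408 + V*r²) = 2 + (408 - V*r²) = 410 - V*r²)
M = -114575 (M = -114385 + (4 - 1*194) = -114385 + (4 - 194) = -114385 - 190 = -114575)
w(-451, F(x(-4), 8)) - M = (410 - 1*(-15)*(-451)²) - 1*(-114575) = (410 - 1*(-15)*203401) + 114575 = (410 + 3051015) + 114575 = 3051425 + 114575 = 3166000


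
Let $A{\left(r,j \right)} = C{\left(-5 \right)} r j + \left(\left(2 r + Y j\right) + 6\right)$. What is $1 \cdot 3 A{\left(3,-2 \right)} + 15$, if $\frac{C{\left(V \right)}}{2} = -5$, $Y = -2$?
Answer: $243$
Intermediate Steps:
$C{\left(V \right)} = -10$ ($C{\left(V \right)} = 2 \left(-5\right) = -10$)
$A{\left(r,j \right)} = 6 - 2 j + 2 r - 10 j r$ ($A{\left(r,j \right)} = - 10 r j - \left(-6 - 2 r + 2 j\right) = - 10 j r - \left(-6 - 2 r + 2 j\right) = - 10 j r + \left(6 - 2 j + 2 r\right) = 6 - 2 j + 2 r - 10 j r$)
$1 \cdot 3 A{\left(3,-2 \right)} + 15 = 1 \cdot 3 \left(6 - -4 + 2 \cdot 3 - \left(-20\right) 3\right) + 15 = 3 \left(6 + 4 + 6 + 60\right) + 15 = 3 \cdot 76 + 15 = 228 + 15 = 243$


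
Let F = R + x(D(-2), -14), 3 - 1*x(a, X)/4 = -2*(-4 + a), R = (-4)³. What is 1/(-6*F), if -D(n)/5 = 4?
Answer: 1/1464 ≈ 0.00068306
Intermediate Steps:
R = -64
D(n) = -20 (D(n) = -5*4 = -20)
x(a, X) = -20 + 8*a (x(a, X) = 12 - (-8)*(-4 + a) = 12 - 4*(8 - 2*a) = 12 + (-32 + 8*a) = -20 + 8*a)
F = -244 (F = -64 + (-20 + 8*(-20)) = -64 + (-20 - 160) = -64 - 180 = -244)
1/(-6*F) = 1/(-6*(-244)) = 1/1464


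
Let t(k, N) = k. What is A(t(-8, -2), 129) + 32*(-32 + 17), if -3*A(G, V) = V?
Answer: -523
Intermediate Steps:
A(G, V) = -V/3
A(t(-8, -2), 129) + 32*(-32 + 17) = -⅓*129 + 32*(-32 + 17) = -43 + 32*(-15) = -43 - 480 = -523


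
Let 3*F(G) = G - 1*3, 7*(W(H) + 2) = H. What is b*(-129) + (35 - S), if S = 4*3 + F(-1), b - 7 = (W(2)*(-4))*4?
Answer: -92756/21 ≈ -4417.0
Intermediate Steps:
W(H) = -2 + H/7
b = 241/7 (b = 7 + ((-2 + (1/7)*2)*(-4))*4 = 7 + ((-2 + 2/7)*(-4))*4 = 7 - 12/7*(-4)*4 = 7 + (48/7)*4 = 7 + 192/7 = 241/7 ≈ 34.429)
F(G) = -1 + G/3 (F(G) = (G - 1*3)/3 = (G - 3)/3 = (-3 + G)/3 = -1 + G/3)
S = 32/3 (S = 4*3 + (-1 + (1/3)*(-1)) = 12 + (-1 - 1/3) = 12 - 4/3 = 32/3 ≈ 10.667)
b*(-129) + (35 - S) = (241/7)*(-129) + (35 - 1*32/3) = -31089/7 + (35 - 32/3) = -31089/7 + 73/3 = -92756/21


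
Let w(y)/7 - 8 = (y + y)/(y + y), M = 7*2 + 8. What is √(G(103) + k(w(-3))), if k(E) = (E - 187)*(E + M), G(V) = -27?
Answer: I*√10567 ≈ 102.8*I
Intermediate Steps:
M = 22 (M = 14 + 8 = 22)
w(y) = 63 (w(y) = 56 + 7*((y + y)/(y + y)) = 56 + 7*((2*y)/((2*y))) = 56 + 7*((2*y)*(1/(2*y))) = 56 + 7*1 = 56 + 7 = 63)
k(E) = (-187 + E)*(22 + E) (k(E) = (E - 187)*(E + 22) = (-187 + E)*(22 + E))
√(G(103) + k(w(-3))) = √(-27 + (-4114 + 63² - 165*63)) = √(-27 + (-4114 + 3969 - 10395)) = √(-27 - 10540) = √(-10567) = I*√10567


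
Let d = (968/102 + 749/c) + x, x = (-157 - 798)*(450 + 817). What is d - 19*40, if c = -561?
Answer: -226407790/187 ≈ -1.2107e+6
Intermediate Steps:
x = -1209985 (x = -955*1267 = -1209985)
d = -226265670/187 (d = (968/102 + 749/(-561)) - 1209985 = (968*(1/102) + 749*(-1/561)) - 1209985 = (484/51 - 749/561) - 1209985 = 1525/187 - 1209985 = -226265670/187 ≈ -1.2100e+6)
d - 19*40 = -226265670/187 - 19*40 = -226265670/187 - 760 = -226407790/187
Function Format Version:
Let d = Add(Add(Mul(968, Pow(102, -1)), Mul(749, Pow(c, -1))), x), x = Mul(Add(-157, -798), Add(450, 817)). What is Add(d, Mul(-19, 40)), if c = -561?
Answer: Rational(-226407790, 187) ≈ -1.2107e+6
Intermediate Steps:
x = -1209985 (x = Mul(-955, 1267) = -1209985)
d = Rational(-226265670, 187) (d = Add(Add(Mul(968, Pow(102, -1)), Mul(749, Pow(-561, -1))), -1209985) = Add(Add(Mul(968, Rational(1, 102)), Mul(749, Rational(-1, 561))), -1209985) = Add(Add(Rational(484, 51), Rational(-749, 561)), -1209985) = Add(Rational(1525, 187), -1209985) = Rational(-226265670, 187) ≈ -1.2100e+6)
Add(d, Mul(-19, 40)) = Add(Rational(-226265670, 187), Mul(-19, 40)) = Add(Rational(-226265670, 187), -760) = Rational(-226407790, 187)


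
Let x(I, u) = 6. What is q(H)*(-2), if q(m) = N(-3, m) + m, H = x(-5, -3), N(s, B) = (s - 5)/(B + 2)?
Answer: -10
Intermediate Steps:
N(s, B) = (-5 + s)/(2 + B)
H = 6
q(m) = m - 8/(2 + m) (q(m) = (-5 - 3)/(2 + m) + m = -8/(2 + m) + m = m - 8/(2 + m))
q(H)*(-2) = ((-8 + 6*(2 + 6))/(2 + 6))*(-2) = ((-8 + 6*8)/8)*(-2) = ((-8 + 48)/8)*(-2) = ((⅛)*40)*(-2) = 5*(-2) = -10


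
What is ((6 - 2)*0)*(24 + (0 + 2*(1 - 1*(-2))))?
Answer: 0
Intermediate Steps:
((6 - 2)*0)*(24 + (0 + 2*(1 - 1*(-2)))) = (4*0)*(24 + (0 + 2*(1 + 2))) = 0*(24 + (0 + 2*3)) = 0*(24 + (0 + 6)) = 0*(24 + 6) = 0*30 = 0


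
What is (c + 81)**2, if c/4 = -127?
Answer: 182329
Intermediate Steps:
c = -508 (c = 4*(-127) = -508)
(c + 81)**2 = (-508 + 81)**2 = (-427)**2 = 182329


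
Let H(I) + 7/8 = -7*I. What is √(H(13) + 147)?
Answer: 21*√2/4 ≈ 7.4246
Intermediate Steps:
H(I) = -7/8 - 7*I
√(H(13) + 147) = √((-7/8 - 7*13) + 147) = √((-7/8 - 91) + 147) = √(-735/8 + 147) = √(441/8) = 21*√2/4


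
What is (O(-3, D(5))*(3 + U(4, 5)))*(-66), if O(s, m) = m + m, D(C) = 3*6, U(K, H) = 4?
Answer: -16632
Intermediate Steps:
D(C) = 18
O(s, m) = 2*m
(O(-3, D(5))*(3 + U(4, 5)))*(-66) = ((2*18)*(3 + 4))*(-66) = (36*7)*(-66) = 252*(-66) = -16632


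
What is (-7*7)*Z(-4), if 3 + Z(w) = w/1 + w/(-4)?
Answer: 294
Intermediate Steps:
Z(w) = -3 + 3*w/4 (Z(w) = -3 + (w/1 + w/(-4)) = -3 + (w*1 + w*(-¼)) = -3 + (w - w/4) = -3 + 3*w/4)
(-7*7)*Z(-4) = (-7*7)*(-3 + (¾)*(-4)) = -49*(-3 - 3) = -49*(-6) = 294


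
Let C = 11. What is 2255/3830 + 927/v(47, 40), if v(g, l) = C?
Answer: 715043/8426 ≈ 84.861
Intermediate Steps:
v(g, l) = 11
2255/3830 + 927/v(47, 40) = 2255/3830 + 927/11 = 2255*(1/3830) + 927*(1/11) = 451/766 + 927/11 = 715043/8426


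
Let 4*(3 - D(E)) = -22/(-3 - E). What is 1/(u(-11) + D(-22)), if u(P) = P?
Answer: -38/293 ≈ -0.12969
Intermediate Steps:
D(E) = 3 + 11/(2*(-3 - E)) (D(E) = 3 - (-11)/(2*(-3 - E)) = 3 + 11/(2*(-3 - E)))
1/(u(-11) + D(-22)) = 1/(-11 + (7 + 6*(-22))/(2*(3 - 22))) = 1/(-11 + (½)*(7 - 132)/(-19)) = 1/(-11 + (½)*(-1/19)*(-125)) = 1/(-11 + 125/38) = 1/(-293/38) = -38/293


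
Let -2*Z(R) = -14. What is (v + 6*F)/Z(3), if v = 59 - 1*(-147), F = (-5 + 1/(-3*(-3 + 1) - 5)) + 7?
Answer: 32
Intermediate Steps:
Z(R) = 7 (Z(R) = -½*(-14) = 7)
F = 3 (F = (-5 + 1/(-3*(-2) - 5)) + 7 = (-5 + 1/(6 - 5)) + 7 = (-5 + 1/1) + 7 = (-5 + 1) + 7 = -4 + 7 = 3)
v = 206 (v = 59 + 147 = 206)
(v + 6*F)/Z(3) = (206 + 6*3)/7 = (206 + 18)*(⅐) = 224*(⅐) = 32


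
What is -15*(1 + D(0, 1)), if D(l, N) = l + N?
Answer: -30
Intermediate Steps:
D(l, N) = N + l
-15*(1 + D(0, 1)) = -15*(1 + (1 + 0)) = -15*(1 + 1) = -15*2 = -30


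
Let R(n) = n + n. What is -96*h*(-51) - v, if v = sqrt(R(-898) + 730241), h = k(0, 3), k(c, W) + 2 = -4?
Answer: -29376 - sqrt(728445) ≈ -30230.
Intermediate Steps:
R(n) = 2*n
k(c, W) = -6 (k(c, W) = -2 - 4 = -6)
h = -6
v = sqrt(728445) (v = sqrt(2*(-898) + 730241) = sqrt(-1796 + 730241) = sqrt(728445) ≈ 853.49)
-96*h*(-51) - v = -96*(-6)*(-51) - sqrt(728445) = 576*(-51) - sqrt(728445) = -29376 - sqrt(728445)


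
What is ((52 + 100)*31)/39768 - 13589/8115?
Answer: -6974576/4482185 ≈ -1.5561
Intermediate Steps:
((52 + 100)*31)/39768 - 13589/8115 = (152*31)*(1/39768) - 13589*1/8115 = 4712*(1/39768) - 13589/8115 = 589/4971 - 13589/8115 = -6974576/4482185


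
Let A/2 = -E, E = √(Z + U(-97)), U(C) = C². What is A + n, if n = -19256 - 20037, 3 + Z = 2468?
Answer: -39293 - 2*√11874 ≈ -39511.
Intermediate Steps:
Z = 2465 (Z = -3 + 2468 = 2465)
E = √11874 (E = √(2465 + (-97)²) = √(2465 + 9409) = √11874 ≈ 108.97)
A = -2*√11874 (A = 2*(-√11874) = -2*√11874 ≈ -217.94)
n = -39293
A + n = -2*√11874 - 39293 = -39293 - 2*√11874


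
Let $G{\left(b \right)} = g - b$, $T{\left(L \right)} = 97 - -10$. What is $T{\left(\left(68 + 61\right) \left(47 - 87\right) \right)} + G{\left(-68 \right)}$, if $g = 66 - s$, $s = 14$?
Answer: $227$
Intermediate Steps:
$T{\left(L \right)} = 107$ ($T{\left(L \right)} = 97 + 10 = 107$)
$g = 52$ ($g = 66 - 14 = 52$)
$G{\left(b \right)} = 52 - b$
$T{\left(\left(68 + 61\right) \left(47 - 87\right) \right)} + G{\left(-68 \right)} = 107 + \left(52 - -68\right) = 107 + \left(52 + 68\right) = 107 + 120 = 227$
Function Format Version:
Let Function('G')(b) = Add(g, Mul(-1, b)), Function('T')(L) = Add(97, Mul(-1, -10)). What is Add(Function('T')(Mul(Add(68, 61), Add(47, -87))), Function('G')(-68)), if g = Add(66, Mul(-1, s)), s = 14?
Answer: 227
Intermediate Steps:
Function('T')(L) = 107 (Function('T')(L) = Add(97, 10) = 107)
g = 52 (g = Add(66, Mul(-1, 14)) = Add(66, -14) = 52)
Function('G')(b) = Add(52, Mul(-1, b))
Add(Function('T')(Mul(Add(68, 61), Add(47, -87))), Function('G')(-68)) = Add(107, Add(52, Mul(-1, -68))) = Add(107, Add(52, 68)) = Add(107, 120) = 227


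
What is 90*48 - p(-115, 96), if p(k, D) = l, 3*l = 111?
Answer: 4283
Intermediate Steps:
l = 37 (l = (⅓)*111 = 37)
p(k, D) = 37
90*48 - p(-115, 96) = 90*48 - 1*37 = 4320 - 37 = 4283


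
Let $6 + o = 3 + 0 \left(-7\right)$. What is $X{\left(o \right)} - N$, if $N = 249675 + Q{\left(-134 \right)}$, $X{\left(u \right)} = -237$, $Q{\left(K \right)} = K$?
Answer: $-249778$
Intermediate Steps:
$o = -3$ ($o = -6 + \left(3 + 0 \left(-7\right)\right) = -6 + \left(3 + 0\right) = -6 + 3 = -3$)
$N = 249541$ ($N = 249675 - 134 = 249541$)
$X{\left(o \right)} - N = -237 - 249541 = -249778$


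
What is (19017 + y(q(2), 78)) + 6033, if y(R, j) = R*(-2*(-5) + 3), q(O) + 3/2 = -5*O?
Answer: 49801/2 ≈ 24901.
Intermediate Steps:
q(O) = -3/2 - 5*O
y(R, j) = 13*R (y(R, j) = R*(10 + 3) = R*13 = 13*R)
(19017 + y(q(2), 78)) + 6033 = (19017 + 13*(-3/2 - 5*2)) + 6033 = (19017 + 13*(-3/2 - 10)) + 6033 = (19017 + 13*(-23/2)) + 6033 = (19017 - 299/2) + 6033 = 37735/2 + 6033 = 49801/2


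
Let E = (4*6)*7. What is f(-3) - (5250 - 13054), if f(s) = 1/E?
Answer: 1311073/168 ≈ 7804.0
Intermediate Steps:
E = 168 (E = 24*7 = 168)
f(s) = 1/168
f(-3) - (5250 - 13054) = 1/168 - (5250 - 13054) = 1/168 - 1*(-7804) = 1/168 + 7804 = 1311073/168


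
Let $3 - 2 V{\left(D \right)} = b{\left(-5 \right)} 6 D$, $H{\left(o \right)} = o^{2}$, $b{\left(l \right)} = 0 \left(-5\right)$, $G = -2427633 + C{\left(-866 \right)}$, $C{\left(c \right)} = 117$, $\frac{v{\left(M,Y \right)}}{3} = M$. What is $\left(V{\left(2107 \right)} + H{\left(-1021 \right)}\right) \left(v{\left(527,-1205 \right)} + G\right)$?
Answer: $- \frac{5057795492475}{2} \approx -2.5289 \cdot 10^{12}$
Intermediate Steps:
$v{\left(M,Y \right)} = 3 M$
$G = -2427516$ ($G = -2427633 + 117 = -2427516$)
$b{\left(l \right)} = 0$
$V{\left(D \right)} = \frac{3}{2}$ ($V{\left(D \right)} = \frac{3}{2} - \frac{0 \cdot 6 D}{2} = \frac{3}{2} - \frac{0 D}{2} = \frac{3}{2} - 0 = \frac{3}{2} + 0 = \frac{3}{2}$)
$\left(V{\left(2107 \right)} + H{\left(-1021 \right)}\right) \left(v{\left(527,-1205 \right)} + G\right) = \left(\frac{3}{2} + \left(-1021\right)^{2}\right) \left(3 \cdot 527 - 2427516\right) = \left(\frac{3}{2} + 1042441\right) \left(1581 - 2427516\right) = \frac{2084885}{2} \left(-2425935\right) = - \frac{5057795492475}{2}$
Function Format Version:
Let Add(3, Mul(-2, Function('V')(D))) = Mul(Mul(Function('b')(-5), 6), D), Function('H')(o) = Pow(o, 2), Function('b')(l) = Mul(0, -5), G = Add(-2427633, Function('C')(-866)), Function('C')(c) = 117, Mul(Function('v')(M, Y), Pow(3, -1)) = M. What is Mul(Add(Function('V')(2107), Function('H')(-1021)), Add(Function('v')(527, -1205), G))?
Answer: Rational(-5057795492475, 2) ≈ -2.5289e+12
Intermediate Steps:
Function('v')(M, Y) = Mul(3, M)
G = -2427516 (G = Add(-2427633, 117) = -2427516)
Function('b')(l) = 0
Function('V')(D) = Rational(3, 2) (Function('V')(D) = Add(Rational(3, 2), Mul(Rational(-1, 2), Mul(Mul(0, 6), D))) = Add(Rational(3, 2), Mul(Rational(-1, 2), Mul(0, D))) = Add(Rational(3, 2), Mul(Rational(-1, 2), 0)) = Add(Rational(3, 2), 0) = Rational(3, 2))
Mul(Add(Function('V')(2107), Function('H')(-1021)), Add(Function('v')(527, -1205), G)) = Mul(Add(Rational(3, 2), Pow(-1021, 2)), Add(Mul(3, 527), -2427516)) = Mul(Add(Rational(3, 2), 1042441), Add(1581, -2427516)) = Mul(Rational(2084885, 2), -2425935) = Rational(-5057795492475, 2)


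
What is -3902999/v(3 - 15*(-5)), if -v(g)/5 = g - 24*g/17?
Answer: -66350983/2730 ≈ -24304.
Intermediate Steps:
v(g) = 35*g/17 (v(g) = -5*(g - 24*g/17) = -(-35)*g/17 = 35*g/17)
-3902999/v(3 - 15*(-5)) = -3902999*17/(35*(3 - 15*(-5))) = -3902999*17/(35*(3 + 75)) = -3902999/((35/17)*78) = -3902999/2730/17 = -3902999*17/2730 = -66350983/2730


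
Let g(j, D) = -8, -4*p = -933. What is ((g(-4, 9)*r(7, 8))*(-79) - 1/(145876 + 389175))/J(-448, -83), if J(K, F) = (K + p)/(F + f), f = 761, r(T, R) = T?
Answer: -6419481969576/459608809 ≈ -13967.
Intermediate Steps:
p = 933/4 (p = -¼*(-933) = 933/4 ≈ 233.25)
J(K, F) = (933/4 + K)/(761 + F) (J(K, F) = (K + 933/4)/(F + 761) = (933/4 + K)/(761 + F))
((g(-4, 9)*r(7, 8))*(-79) - 1/(145876 + 389175))/J(-448, -83) = (-8*7*(-79) - 1/(145876 + 389175))/(((933/4 - 448)/(761 - 83))) = (-56*(-79) - 1/535051)/((-859/4/678)) = (4424 - 1*1/535051)/(((1/678)*(-859/4))) = (4424 - 1/535051)/(-859/2712) = (2367065623/535051)*(-2712/859) = -6419481969576/459608809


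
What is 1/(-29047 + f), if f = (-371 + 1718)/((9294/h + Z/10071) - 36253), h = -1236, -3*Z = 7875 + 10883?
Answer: -225684913219/6555478057835959 ≈ -3.4427e-5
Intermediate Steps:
Z = -18758/3 (Z = -(7875 + 10883)/3 = -1/3*18758 = -18758/3 ≈ -6252.7)
f = -8383563666/225684913219 (f = (-371 + 1718)/((9294/(-1236) - 18758/3/10071) - 36253) = 1347/((9294*(-1/1236) - 18758/3*1/10071) - 36253) = 1347/((-1549/206 - 18758/30213) - 36253) = 1347/(-50664085/6223878 - 36253) = 1347/(-225684913219/6223878) = 1347*(-6223878/225684913219) = -8383563666/225684913219 ≈ -0.037147)
1/(-29047 + f) = 1/(-29047 - 8383563666/225684913219) = 1/(-6555478057835959/225684913219) = -225684913219/6555478057835959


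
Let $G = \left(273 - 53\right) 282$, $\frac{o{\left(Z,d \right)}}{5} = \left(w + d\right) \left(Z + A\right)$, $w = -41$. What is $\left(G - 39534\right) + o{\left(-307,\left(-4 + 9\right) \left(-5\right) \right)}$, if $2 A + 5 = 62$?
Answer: $114411$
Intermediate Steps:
$A = \frac{57}{2}$ ($A = - \frac{5}{2} + \frac{1}{2} \cdot 62 = - \frac{5}{2} + 31 = \frac{57}{2} \approx 28.5$)
$o{\left(Z,d \right)} = 5 \left(-41 + d\right) \left(\frac{57}{2} + Z\right)$ ($o{\left(Z,d \right)} = 5 \left(-41 + d\right) \left(Z + \frac{57}{2}\right) = 5 \left(-41 + d\right) \left(\frac{57}{2} + Z\right)$)
$G = 62040$ ($G = 220 \cdot 282 = 62040$)
$\left(G - 39534\right) + o{\left(-307,\left(-4 + 9\right) \left(-5\right) \right)} = \left(62040 - 39534\right) + \left(- \frac{11685}{2} - -62935 + \frac{285 \left(-4 + 9\right) \left(-5\right)}{2} + 5 \left(-307\right) \left(-4 + 9\right) \left(-5\right)\right) = 22506 + \left(- \frac{11685}{2} + 62935 + \frac{285 \cdot 5 \left(-5\right)}{2} + 5 \left(-307\right) 5 \left(-5\right)\right) = 22506 + \left(- \frac{11685}{2} + 62935 + \frac{285}{2} \left(-25\right) + 5 \left(-307\right) \left(-25\right)\right) = 22506 + \left(- \frac{11685}{2} + 62935 - \frac{7125}{2} + 38375\right) = 22506 + 91905 = 114411$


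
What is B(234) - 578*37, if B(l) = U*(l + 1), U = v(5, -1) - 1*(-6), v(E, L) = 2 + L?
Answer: -19741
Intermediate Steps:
U = 7 (U = (2 - 1) - 1*(-6) = 1 + 6 = 7)
B(l) = 7 + 7*l (B(l) = 7*(l + 1) = 7*(1 + l) = 7 + 7*l)
B(234) - 578*37 = (7 + 7*234) - 578*37 = (7 + 1638) - 1*21386 = 1645 - 21386 = -19741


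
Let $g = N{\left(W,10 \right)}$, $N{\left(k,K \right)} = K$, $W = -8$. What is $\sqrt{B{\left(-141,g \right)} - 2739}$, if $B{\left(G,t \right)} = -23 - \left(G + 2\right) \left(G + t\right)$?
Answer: $i \sqrt{20971} \approx 144.81 i$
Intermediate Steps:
$g = 10$
$B{\left(G,t \right)} = -23 - \left(2 + G\right) \left(G + t\right)$
$\sqrt{B{\left(-141,g \right)} - 2739} = \sqrt{\left(-23 - \left(-141\right)^{2} - -282 - 20 - \left(-141\right) 10\right) - 2739} = \sqrt{\left(-23 - 19881 + 282 - 20 + 1410\right) - 2739} = \sqrt{-18232 - 2739} = \sqrt{-20971} = i \sqrt{20971}$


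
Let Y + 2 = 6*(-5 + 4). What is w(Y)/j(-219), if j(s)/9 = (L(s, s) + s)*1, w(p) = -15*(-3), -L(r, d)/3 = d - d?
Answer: -5/219 ≈ -0.022831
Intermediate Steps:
L(r, d) = 0 (L(r, d) = -3*(d - d) = -3*0 = 0)
Y = -8 (Y = -2 + 6*(-5 + 4) = -2 + 6*(-1) = -2 - 6 = -8)
w(p) = 45
j(s) = 9*s (j(s) = 9*((0 + s)*1) = 9*(s*1) = 9*s)
w(Y)/j(-219) = 45/((9*(-219))) = 45/(-1971) = 45*(-1/1971) = -5/219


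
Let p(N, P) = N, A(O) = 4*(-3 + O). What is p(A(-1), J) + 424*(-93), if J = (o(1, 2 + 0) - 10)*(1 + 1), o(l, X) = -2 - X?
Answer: -39448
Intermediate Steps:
A(O) = -12 + 4*O
J = -28 (J = ((-2 - (2 + 0)) - 10)*(1 + 1) = ((-2 - 1*2) - 10)*2 = ((-2 - 2) - 10)*2 = (-4 - 10)*2 = -14*2 = -28)
p(A(-1), J) + 424*(-93) = (-12 + 4*(-1)) + 424*(-93) = (-12 - 4) - 39432 = -16 - 39432 = -39448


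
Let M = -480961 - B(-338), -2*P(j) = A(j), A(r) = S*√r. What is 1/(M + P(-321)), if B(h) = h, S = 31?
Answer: -1922492/923994180997 + 62*I*√321/923994180997 ≈ -2.0806e-6 + 1.2022e-9*I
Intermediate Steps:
A(r) = 31*√r
P(j) = -31*√j/2
M = -480623 (M = -480961 - 1*(-338) = -480961 + 338 = -480623)
1/(M + P(-321)) = 1/(-480623 - 31*I*√321/2)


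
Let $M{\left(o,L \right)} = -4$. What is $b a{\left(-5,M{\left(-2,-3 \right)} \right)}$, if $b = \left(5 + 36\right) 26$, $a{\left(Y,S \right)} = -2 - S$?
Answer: $2132$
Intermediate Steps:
$b = 1066$ ($b = 41 \cdot 26 = 1066$)
$b a{\left(-5,M{\left(-2,-3 \right)} \right)} = 1066 \left(-2 - -4\right) = 1066 \left(-2 + 4\right) = 1066 \cdot 2 = 2132$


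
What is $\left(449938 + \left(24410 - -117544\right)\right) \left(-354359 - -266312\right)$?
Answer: $-52114314924$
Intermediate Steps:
$\left(449938 + \left(24410 - -117544\right)\right) \left(-354359 - -266312\right) = \left(449938 + \left(24410 + 117544\right)\right) \left(-354359 + 266312\right) = \left(449938 + 141954\right) \left(-88047\right) = 591892 \left(-88047\right) = -52114314924$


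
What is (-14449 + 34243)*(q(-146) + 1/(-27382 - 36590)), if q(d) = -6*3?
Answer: -3798788603/10662 ≈ -3.5629e+5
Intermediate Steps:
q(d) = -18
(-14449 + 34243)*(q(-146) + 1/(-27382 - 36590)) = (-14449 + 34243)*(-18 + 1/(-27382 - 36590)) = 19794*(-18 + 1/(-63972)) = 19794*(-18 - 1/63972) = 19794*(-1151497/63972) = -3798788603/10662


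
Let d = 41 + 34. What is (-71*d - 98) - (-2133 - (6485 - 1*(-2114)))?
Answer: 5309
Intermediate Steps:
d = 75
(-71*d - 98) - (-2133 - (6485 - 1*(-2114))) = (-71*75 - 98) - (-2133 - (6485 - 1*(-2114))) = (-5325 - 98) - (-2133 - (6485 + 2114)) = -5423 - (-2133 - 1*8599) = -5423 - (-2133 - 8599) = -5423 - 1*(-10732) = -5423 + 10732 = 5309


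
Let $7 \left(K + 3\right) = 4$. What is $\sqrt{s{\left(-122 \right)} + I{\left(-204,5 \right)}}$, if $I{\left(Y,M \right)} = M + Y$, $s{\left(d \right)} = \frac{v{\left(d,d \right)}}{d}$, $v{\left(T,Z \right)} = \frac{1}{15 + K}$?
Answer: $\frac{i \sqrt{1433572041}}{2684} \approx 14.107 i$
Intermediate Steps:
$K = - \frac{17}{7}$ ($K = -3 + \frac{1}{7} \cdot 4 = -3 + \frac{4}{7} = - \frac{17}{7} \approx -2.4286$)
$v{\left(T,Z \right)} = \frac{7}{88}$ ($v{\left(T,Z \right)} = \frac{1}{15 - \frac{17}{7}} = \frac{1}{\frac{88}{7}} = \frac{7}{88}$)
$s{\left(d \right)} = \frac{7}{88 d}$
$\sqrt{s{\left(-122 \right)} + I{\left(-204,5 \right)}} = \sqrt{\frac{7}{88 \left(-122\right)} + \left(5 - 204\right)} = \sqrt{\frac{7}{88} \left(- \frac{1}{122}\right) - 199} = \sqrt{- \frac{7}{10736} - 199} = \sqrt{- \frac{2136471}{10736}} = \frac{i \sqrt{1433572041}}{2684}$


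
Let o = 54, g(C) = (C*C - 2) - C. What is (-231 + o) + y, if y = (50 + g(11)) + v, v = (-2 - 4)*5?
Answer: -49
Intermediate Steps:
g(C) = -2 + C**2 - C (g(C) = (C**2 - 2) - C = (-2 + C**2) - C = -2 + C**2 - C)
v = -30 (v = -6*5 = -30)
y = 128 (y = (50 + (-2 + 11**2 - 1*11)) - 30 = (50 + (-2 + 121 - 11)) - 30 = (50 + 108) - 30 = 158 - 30 = 128)
(-231 + o) + y = (-231 + 54) + 128 = -177 + 128 = -49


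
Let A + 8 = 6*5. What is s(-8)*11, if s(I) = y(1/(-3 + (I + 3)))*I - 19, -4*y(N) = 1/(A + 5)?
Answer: -5621/27 ≈ -208.19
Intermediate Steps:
A = 22 (A = -8 + 6*5 = -8 + 30 = 22)
y(N) = -1/108 (y(N) = -1/(4*(22 + 5)) = -1/4/27 = -1/4*1/27 = -1/108)
s(I) = -19 - I/108 (s(I) = -I/108 - 19 = -19 - I/108)
s(-8)*11 = (-19 - 1/108*(-8))*11 = (-19 + 2/27)*11 = -511/27*11 = -5621/27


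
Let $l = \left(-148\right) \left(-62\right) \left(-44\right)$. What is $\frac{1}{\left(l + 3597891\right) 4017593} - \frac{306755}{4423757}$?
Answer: $- \frac{231560013829421844}{3339359528285285791} \approx -0.069343$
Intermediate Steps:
$l = -403744$ ($l = 9176 \left(-44\right) = -403744$)
$\frac{1}{\left(l + 3597891\right) 4017593} - \frac{306755}{4423757} = \frac{1}{\left(-403744 + 3597891\right) 4017593} - \frac{306755}{4423757} = \frac{1}{3194147} \cdot \frac{1}{4017593} - \frac{306755}{4423757} = \frac{1}{12832782628171} - \frac{306755}{4423757} = - \frac{231560013829421844}{3339359528285285791}$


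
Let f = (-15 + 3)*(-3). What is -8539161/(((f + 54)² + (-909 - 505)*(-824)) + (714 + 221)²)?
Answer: -2846387/682487 ≈ -4.1706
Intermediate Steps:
f = 36 (f = -12*(-3) = 36)
-8539161/(((f + 54)² + (-909 - 505)*(-824)) + (714 + 221)²) = -8539161/(((36 + 54)² + (-909 - 505)*(-824)) + (714 + 221)²) = -8539161/((90² - 1414*(-824)) + 935²) = -8539161/((8100 + 1165136) + 874225) = -8539161/(1173236 + 874225) = -8539161/2047461 = -8539161*1/2047461 = -2846387/682487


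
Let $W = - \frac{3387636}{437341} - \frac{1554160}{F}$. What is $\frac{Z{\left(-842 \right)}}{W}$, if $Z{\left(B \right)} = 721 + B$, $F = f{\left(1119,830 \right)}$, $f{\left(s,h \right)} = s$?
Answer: $\frac{59215534059}{683488653244} \approx 0.086637$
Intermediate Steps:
$F = 1119$
$W = - \frac{683488653244}{489384579}$ ($W = - \frac{3387636}{437341} - \frac{1554160}{1119} = - \frac{683488653244}{489384579} \approx -1396.6$)
$\frac{Z{\left(-842 \right)}}{W} = \frac{721 - 842}{- \frac{683488653244}{489384579}} = \left(-121\right) \left(- \frac{489384579}{683488653244}\right) = \frac{59215534059}{683488653244}$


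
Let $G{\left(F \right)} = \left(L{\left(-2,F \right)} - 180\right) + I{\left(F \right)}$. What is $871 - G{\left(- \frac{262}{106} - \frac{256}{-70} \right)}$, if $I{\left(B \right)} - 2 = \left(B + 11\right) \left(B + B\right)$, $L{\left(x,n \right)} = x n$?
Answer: $\frac{3518381123}{3441025} \approx 1022.5$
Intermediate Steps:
$L{\left(x,n \right)} = n x$
$I{\left(B \right)} = 2 + 2 B \left(11 + B\right)$ ($I{\left(B \right)} = 2 + \left(B + 11\right) \left(B + B\right) = 2 + \left(11 + B\right) 2 B = 2 + 2 B \left(11 + B\right)$)
$G{\left(F \right)} = -178 + 2 F^{2} + 20 F$ ($G{\left(F \right)} = \left(F \left(-2\right) - 180\right) + \left(2 + 2 F^{2} + 22 F\right) = \left(- 2 F - 180\right) + \left(2 + 2 F^{2} + 22 F\right) = \left(-180 - 2 F\right) + \left(2 + 2 F^{2} + 22 F\right) = -178 + 2 F^{2} + 20 F$)
$871 - G{\left(- \frac{262}{106} - \frac{256}{-70} \right)} = 871 - \left(-178 + 2 \left(- \frac{262}{106} - \frac{256}{-70}\right)^{2} + 20 \left(- \frac{262}{106} - \frac{256}{-70}\right)\right) = 871 - \left(-178 + 2 \left(\left(-262\right) \frac{1}{106} - - \frac{128}{35}\right)^{2} + 20 \left(\left(-262\right) \frac{1}{106} - - \frac{128}{35}\right)\right) = 871 - \left(-178 + 2 \left(- \frac{131}{53} + \frac{128}{35}\right)^{2} + 20 \left(- \frac{131}{53} + \frac{128}{35}\right)\right) = 871 - \left(-178 + 2 \left(\frac{2199}{1855}\right)^{2} + 20 \cdot \frac{2199}{1855}\right) = 871 - \left(-178 + 2 \cdot \frac{4835601}{3441025} + \frac{8796}{371}\right) = 871 - \left(-178 + \frac{9671202}{3441025} + \frac{8796}{371}\right) = 871 - - \frac{521248348}{3441025} = 871 + \frac{521248348}{3441025} = \frac{3518381123}{3441025}$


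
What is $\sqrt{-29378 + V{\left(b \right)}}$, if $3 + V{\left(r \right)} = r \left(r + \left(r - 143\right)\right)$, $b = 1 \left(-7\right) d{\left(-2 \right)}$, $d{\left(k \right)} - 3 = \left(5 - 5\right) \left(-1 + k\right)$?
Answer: $2 i \sqrt{6374} \approx 159.67 i$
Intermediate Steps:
$d{\left(k \right)} = 3$ ($d{\left(k \right)} = 3 + \left(5 - 5\right) \left(-1 + k\right) = 3 + 0 \left(-1 + k\right) = 3 + 0 = 3$)
$b = -21$ ($b = 1 \left(-7\right) 3 = \left(-7\right) 3 = -21$)
$V{\left(r \right)} = -3 + r \left(-143 + 2 r\right)$ ($V{\left(r \right)} = -3 + r \left(r + \left(r - 143\right)\right) = -3 + r \left(r + \left(-143 + r\right)\right) = -3 + r \left(-143 + 2 r\right)$)
$\sqrt{-29378 + V{\left(b \right)}} = \sqrt{-29378 - \left(-3000 - 882\right)} = \sqrt{-29378 + \left(-3 + 3003 + 2 \cdot 441\right)} = \sqrt{-29378 + \left(-3 + 3003 + 882\right)} = \sqrt{-29378 + 3882} = \sqrt{-25496} = 2 i \sqrt{6374}$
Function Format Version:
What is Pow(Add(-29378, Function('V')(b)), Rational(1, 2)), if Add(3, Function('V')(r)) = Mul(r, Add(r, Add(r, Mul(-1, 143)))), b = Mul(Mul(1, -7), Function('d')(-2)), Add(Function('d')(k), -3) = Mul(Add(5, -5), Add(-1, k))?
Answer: Mul(2, I, Pow(6374, Rational(1, 2))) ≈ Mul(159.67, I)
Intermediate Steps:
Function('d')(k) = 3 (Function('d')(k) = Add(3, Mul(Add(5, -5), Add(-1, k))) = Add(3, Mul(0, Add(-1, k))) = Add(3, 0) = 3)
b = -21 (b = Mul(Mul(1, -7), 3) = Mul(-7, 3) = -21)
Function('V')(r) = Add(-3, Mul(r, Add(-143, Mul(2, r)))) (Function('V')(r) = Add(-3, Mul(r, Add(r, Add(r, Mul(-1, 143))))) = Add(-3, Mul(r, Add(r, Add(r, -143)))) = Add(-3, Mul(r, Add(r, Add(-143, r)))) = Add(-3, Mul(r, Add(-143, Mul(2, r)))))
Pow(Add(-29378, Function('V')(b)), Rational(1, 2)) = Pow(Add(-29378, Add(-3, Mul(-143, -21), Mul(2, Pow(-21, 2)))), Rational(1, 2)) = Pow(Add(-29378, Add(-3, 3003, Mul(2, 441))), Rational(1, 2)) = Pow(Add(-29378, Add(-3, 3003, 882)), Rational(1, 2)) = Pow(Add(-29378, 3882), Rational(1, 2)) = Pow(-25496, Rational(1, 2)) = Mul(2, I, Pow(6374, Rational(1, 2)))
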